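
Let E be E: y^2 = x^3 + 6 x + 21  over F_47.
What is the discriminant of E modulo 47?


4 a^3 + 27 b^2 = 4*6^3 + 27*21^2 = 864 + 11907 = 12771
Delta = -16 * (12771) = -204336
Delta mod 47 = 20

Delta = 20 (mod 47)


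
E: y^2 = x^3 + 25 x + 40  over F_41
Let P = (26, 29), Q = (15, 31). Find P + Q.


P != Q, so use the chord formula.
s = (y2 - y1) / (x2 - x1) = (2) / (30) mod 41 = 11
x3 = s^2 - x1 - x2 mod 41 = 11^2 - 26 - 15 = 39
y3 = s (x1 - x3) - y1 mod 41 = 11 * (26 - 39) - 29 = 33

P + Q = (39, 33)


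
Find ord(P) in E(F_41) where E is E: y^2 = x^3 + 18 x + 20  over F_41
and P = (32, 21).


Compute successive multiples of P until we hit O:
  1P = (32, 21)
  2P = (38, 12)
  3P = (4, 19)
  4P = (14, 33)
  5P = (0, 26)
  6P = (25, 33)
  7P = (2, 33)
  8P = (17, 14)
  ... (continuing to 17P)
  17P = O

ord(P) = 17


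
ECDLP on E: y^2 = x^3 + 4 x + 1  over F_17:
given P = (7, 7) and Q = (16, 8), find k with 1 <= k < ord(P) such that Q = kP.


Enumerate multiples of P until we hit Q = (16, 8):
  1P = (7, 7)
  2P = (11, 13)
  3P = (14, 8)
  4P = (4, 8)
  5P = (8, 16)
  6P = (15, 6)
  7P = (16, 9)
  8P = (10, 15)
  9P = (9, 16)
  10P = (0, 16)
  11P = (12, 14)
  12P = (2, 0)
  13P = (12, 3)
  14P = (0, 1)
  15P = (9, 1)
  16P = (10, 2)
  17P = (16, 8)
Match found at i = 17.

k = 17


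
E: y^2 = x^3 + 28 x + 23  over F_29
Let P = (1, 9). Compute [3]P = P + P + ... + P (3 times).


k = 3 = 11_2 (binary, LSB first: 11)
Double-and-add from P = (1, 9):
  bit 0 = 1: acc = O + (1, 9) = (1, 9)
  bit 1 = 1: acc = (1, 9) + (22, 8) = (11, 26)

3P = (11, 26)


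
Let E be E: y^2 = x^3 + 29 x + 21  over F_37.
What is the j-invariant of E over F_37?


Delta = -16(4 a^3 + 27 b^2) mod 37 = 24
-1728 * (4 a)^3 = -1728 * (4*29)^3 mod 37 = 6
j = 6 * 24^(-1) mod 37 = 28

j = 28 (mod 37)


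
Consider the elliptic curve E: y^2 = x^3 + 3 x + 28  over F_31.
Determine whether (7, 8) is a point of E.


Check whether y^2 = x^3 + 3 x + 28 (mod 31) for (x, y) = (7, 8).
LHS: y^2 = 8^2 mod 31 = 2
RHS: x^3 + 3 x + 28 = 7^3 + 3*7 + 28 mod 31 = 20
LHS != RHS

No, not on the curve


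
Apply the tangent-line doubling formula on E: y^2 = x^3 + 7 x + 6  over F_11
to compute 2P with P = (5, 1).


Doubling: s = (3 x1^2 + a) / (2 y1)
s = (3*5^2 + 7) / (2*1) mod 11 = 8
x3 = s^2 - 2 x1 mod 11 = 8^2 - 2*5 = 10
y3 = s (x1 - x3) - y1 mod 11 = 8 * (5 - 10) - 1 = 3

2P = (10, 3)


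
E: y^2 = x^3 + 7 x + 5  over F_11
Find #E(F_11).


For each x in F_11, count y with y^2 = x^3 + 7 x + 5 mod 11:
  x = 0: RHS = 5, y in [4, 7]  -> 2 point(s)
  x = 2: RHS = 5, y in [4, 7]  -> 2 point(s)
  x = 3: RHS = 9, y in [3, 8]  -> 2 point(s)
  x = 4: RHS = 9, y in [3, 8]  -> 2 point(s)
  x = 5: RHS = 0, y in [0]  -> 1 point(s)
  x = 7: RHS = 1, y in [1, 10]  -> 2 point(s)
  x = 8: RHS = 1, y in [1, 10]  -> 2 point(s)
  x = 9: RHS = 5, y in [4, 7]  -> 2 point(s)
Affine points: 15. Add the point at infinity: total = 16.

#E(F_11) = 16


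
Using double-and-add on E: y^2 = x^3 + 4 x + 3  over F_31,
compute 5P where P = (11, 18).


k = 5 = 101_2 (binary, LSB first: 101)
Double-and-add from P = (11, 18):
  bit 0 = 1: acc = O + (11, 18) = (11, 18)
  bit 1 = 0: acc unchanged = (11, 18)
  bit 2 = 1: acc = (11, 18) + (13, 12) = (16, 28)

5P = (16, 28)


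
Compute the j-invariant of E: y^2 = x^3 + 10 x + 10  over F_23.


Delta = -16(4 a^3 + 27 b^2) mod 23 = 3
-1728 * (4 a)^3 = -1728 * (4*10)^3 mod 23 = 4
j = 4 * 3^(-1) mod 23 = 9

j = 9 (mod 23)


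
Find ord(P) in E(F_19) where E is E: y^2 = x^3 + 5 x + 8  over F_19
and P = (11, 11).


Compute successive multiples of P until we hit O:
  1P = (11, 11)
  2P = (13, 16)
  3P = (6, 11)
  4P = (2, 8)
  5P = (4, 4)
  6P = (5, 14)
  7P = (8, 16)
  8P = (7, 14)
  ... (continuing to 22P)
  22P = O

ord(P) = 22


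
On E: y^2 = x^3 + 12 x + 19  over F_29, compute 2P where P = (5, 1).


Doubling: s = (3 x1^2 + a) / (2 y1)
s = (3*5^2 + 12) / (2*1) mod 29 = 0
x3 = s^2 - 2 x1 mod 29 = 0^2 - 2*5 = 19
y3 = s (x1 - x3) - y1 mod 29 = 0 * (5 - 19) - 1 = 28

2P = (19, 28)


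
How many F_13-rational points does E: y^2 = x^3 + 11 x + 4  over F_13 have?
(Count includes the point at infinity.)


For each x in F_13, count y with y^2 = x^3 + 11 x + 4 mod 13:
  x = 0: RHS = 4, y in [2, 11]  -> 2 point(s)
  x = 1: RHS = 3, y in [4, 9]  -> 2 point(s)
  x = 3: RHS = 12, y in [5, 8]  -> 2 point(s)
  x = 6: RHS = 0, y in [0]  -> 1 point(s)
  x = 9: RHS = 0, y in [0]  -> 1 point(s)
  x = 10: RHS = 9, y in [3, 10]  -> 2 point(s)
  x = 11: RHS = 0, y in [0]  -> 1 point(s)
Affine points: 11. Add the point at infinity: total = 12.

#E(F_13) = 12


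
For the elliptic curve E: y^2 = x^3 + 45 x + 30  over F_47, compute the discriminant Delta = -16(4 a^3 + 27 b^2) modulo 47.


4 a^3 + 27 b^2 = 4*45^3 + 27*30^2 = 364500 + 24300 = 388800
Delta = -16 * (388800) = -6220800
Delta mod 47 = 26

Delta = 26 (mod 47)


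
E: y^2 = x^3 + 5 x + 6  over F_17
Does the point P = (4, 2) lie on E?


Check whether y^2 = x^3 + 5 x + 6 (mod 17) for (x, y) = (4, 2).
LHS: y^2 = 2^2 mod 17 = 4
RHS: x^3 + 5 x + 6 = 4^3 + 5*4 + 6 mod 17 = 5
LHS != RHS

No, not on the curve


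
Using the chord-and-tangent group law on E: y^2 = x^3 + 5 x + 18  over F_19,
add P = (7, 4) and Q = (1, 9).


P != Q, so use the chord formula.
s = (y2 - y1) / (x2 - x1) = (5) / (13) mod 19 = 15
x3 = s^2 - x1 - x2 mod 19 = 15^2 - 7 - 1 = 8
y3 = s (x1 - x3) - y1 mod 19 = 15 * (7 - 8) - 4 = 0

P + Q = (8, 0)


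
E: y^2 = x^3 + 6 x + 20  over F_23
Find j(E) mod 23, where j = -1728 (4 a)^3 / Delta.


Delta = -16(4 a^3 + 27 b^2) mod 23 = 21
-1728 * (4 a)^3 = -1728 * (4*6)^3 mod 23 = 20
j = 20 * 21^(-1) mod 23 = 13

j = 13 (mod 23)


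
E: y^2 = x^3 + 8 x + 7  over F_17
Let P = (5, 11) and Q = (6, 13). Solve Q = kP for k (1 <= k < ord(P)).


Enumerate multiples of P until we hit Q = (6, 13):
  1P = (5, 11)
  2P = (16, 7)
  3P = (4, 1)
  4P = (6, 13)
Match found at i = 4.

k = 4


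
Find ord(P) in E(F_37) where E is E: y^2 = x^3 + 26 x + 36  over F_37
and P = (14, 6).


Compute successive multiples of P until we hit O:
  1P = (14, 6)
  2P = (36, 3)
  3P = (27, 21)
  4P = (12, 2)
  5P = (15, 29)
  6P = (19, 27)
  7P = (32, 22)
  8P = (16, 21)
  ... (continuing to 48P)
  48P = O

ord(P) = 48


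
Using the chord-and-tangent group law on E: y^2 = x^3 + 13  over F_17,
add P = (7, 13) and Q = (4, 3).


P != Q, so use the chord formula.
s = (y2 - y1) / (x2 - x1) = (7) / (14) mod 17 = 9
x3 = s^2 - x1 - x2 mod 17 = 9^2 - 7 - 4 = 2
y3 = s (x1 - x3) - y1 mod 17 = 9 * (7 - 2) - 13 = 15

P + Q = (2, 15)


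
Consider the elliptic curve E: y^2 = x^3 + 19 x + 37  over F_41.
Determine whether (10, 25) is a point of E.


Check whether y^2 = x^3 + 19 x + 37 (mod 41) for (x, y) = (10, 25).
LHS: y^2 = 25^2 mod 41 = 10
RHS: x^3 + 19 x + 37 = 10^3 + 19*10 + 37 mod 41 = 38
LHS != RHS

No, not on the curve


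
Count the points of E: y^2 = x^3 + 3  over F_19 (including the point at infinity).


For each x in F_19, count y with y^2 = x^3 + 0 x + 3 mod 19:
  x = 1: RHS = 4, y in [2, 17]  -> 2 point(s)
  x = 2: RHS = 11, y in [7, 12]  -> 2 point(s)
  x = 3: RHS = 11, y in [7, 12]  -> 2 point(s)
  x = 7: RHS = 4, y in [2, 17]  -> 2 point(s)
  x = 11: RHS = 4, y in [2, 17]  -> 2 point(s)
  x = 14: RHS = 11, y in [7, 12]  -> 2 point(s)
Affine points: 12. Add the point at infinity: total = 13.

#E(F_19) = 13


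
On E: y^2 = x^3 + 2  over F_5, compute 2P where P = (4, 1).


Doubling: s = (3 x1^2 + a) / (2 y1)
s = (3*4^2 + 0) / (2*1) mod 5 = 4
x3 = s^2 - 2 x1 mod 5 = 4^2 - 2*4 = 3
y3 = s (x1 - x3) - y1 mod 5 = 4 * (4 - 3) - 1 = 3

2P = (3, 3)


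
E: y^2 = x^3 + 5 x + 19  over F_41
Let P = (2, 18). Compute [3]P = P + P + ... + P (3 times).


k = 3 = 11_2 (binary, LSB first: 11)
Double-and-add from P = (2, 18):
  bit 0 = 1: acc = O + (2, 18) = (2, 18)
  bit 1 = 1: acc = (2, 18) + (1, 36) = (34, 25)

3P = (34, 25)


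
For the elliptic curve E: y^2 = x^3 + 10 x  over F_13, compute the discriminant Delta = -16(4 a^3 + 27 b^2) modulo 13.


4 a^3 + 27 b^2 = 4*10^3 + 27*0^2 = 4000 + 0 = 4000
Delta = -16 * (4000) = -64000
Delta mod 13 = 12

Delta = 12 (mod 13)


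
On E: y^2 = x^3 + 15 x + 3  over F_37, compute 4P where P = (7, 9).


k = 4 = 100_2 (binary, LSB first: 001)
Double-and-add from P = (7, 9):
  bit 0 = 0: acc unchanged = O
  bit 1 = 0: acc unchanged = O
  bit 2 = 1: acc = O + (2, 2) = (2, 2)

4P = (2, 2)


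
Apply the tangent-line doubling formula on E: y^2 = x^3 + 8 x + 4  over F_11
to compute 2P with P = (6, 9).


Doubling: s = (3 x1^2 + a) / (2 y1)
s = (3*6^2 + 8) / (2*9) mod 11 = 4
x3 = s^2 - 2 x1 mod 11 = 4^2 - 2*6 = 4
y3 = s (x1 - x3) - y1 mod 11 = 4 * (6 - 4) - 9 = 10

2P = (4, 10)


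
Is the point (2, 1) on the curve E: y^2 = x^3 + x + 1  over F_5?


Check whether y^2 = x^3 + 1 x + 1 (mod 5) for (x, y) = (2, 1).
LHS: y^2 = 1^2 mod 5 = 1
RHS: x^3 + 1 x + 1 = 2^3 + 1*2 + 1 mod 5 = 1
LHS = RHS

Yes, on the curve


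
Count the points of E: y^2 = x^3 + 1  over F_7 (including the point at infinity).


For each x in F_7, count y with y^2 = x^3 + 0 x + 1 mod 7:
  x = 0: RHS = 1, y in [1, 6]  -> 2 point(s)
  x = 1: RHS = 2, y in [3, 4]  -> 2 point(s)
  x = 2: RHS = 2, y in [3, 4]  -> 2 point(s)
  x = 3: RHS = 0, y in [0]  -> 1 point(s)
  x = 4: RHS = 2, y in [3, 4]  -> 2 point(s)
  x = 5: RHS = 0, y in [0]  -> 1 point(s)
  x = 6: RHS = 0, y in [0]  -> 1 point(s)
Affine points: 11. Add the point at infinity: total = 12.

#E(F_7) = 12


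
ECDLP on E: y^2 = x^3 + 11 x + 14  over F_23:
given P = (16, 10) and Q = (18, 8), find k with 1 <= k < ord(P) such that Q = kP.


Enumerate multiples of P until we hit Q = (18, 8):
  1P = (16, 10)
  2P = (15, 14)
  3P = (8, 4)
  4P = (1, 7)
  5P = (18, 8)
Match found at i = 5.

k = 5


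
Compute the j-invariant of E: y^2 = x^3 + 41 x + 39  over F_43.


Delta = -16(4 a^3 + 27 b^2) mod 43 = 7
-1728 * (4 a)^3 = -1728 * (4*41)^3 mod 43 = 11
j = 11 * 7^(-1) mod 43 = 20

j = 20 (mod 43)


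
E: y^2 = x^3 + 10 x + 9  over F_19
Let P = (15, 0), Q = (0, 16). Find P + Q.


P != Q, so use the chord formula.
s = (y2 - y1) / (x2 - x1) = (16) / (4) mod 19 = 4
x3 = s^2 - x1 - x2 mod 19 = 4^2 - 15 - 0 = 1
y3 = s (x1 - x3) - y1 mod 19 = 4 * (15 - 1) - 0 = 18

P + Q = (1, 18)


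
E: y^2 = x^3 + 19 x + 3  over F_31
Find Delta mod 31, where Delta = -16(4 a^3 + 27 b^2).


4 a^3 + 27 b^2 = 4*19^3 + 27*3^2 = 27436 + 243 = 27679
Delta = -16 * (27679) = -442864
Delta mod 31 = 2

Delta = 2 (mod 31)


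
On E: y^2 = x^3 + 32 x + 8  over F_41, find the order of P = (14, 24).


Compute successive multiples of P until we hit O:
  1P = (14, 24)
  2P = (11, 25)
  3P = (7, 1)
  4P = (40, 37)
  5P = (18, 15)
  6P = (32, 37)
  7P = (4, 6)
  8P = (0, 34)
  ... (continuing to 22P)
  22P = O

ord(P) = 22


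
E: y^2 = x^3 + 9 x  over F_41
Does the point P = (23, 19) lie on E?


Check whether y^2 = x^3 + 9 x + 0 (mod 41) for (x, y) = (23, 19).
LHS: y^2 = 19^2 mod 41 = 33
RHS: x^3 + 9 x + 0 = 23^3 + 9*23 + 0 mod 41 = 33
LHS = RHS

Yes, on the curve


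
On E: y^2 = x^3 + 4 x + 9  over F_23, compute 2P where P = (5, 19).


Doubling: s = (3 x1^2 + a) / (2 y1)
s = (3*5^2 + 4) / (2*19) mod 23 = 16
x3 = s^2 - 2 x1 mod 23 = 16^2 - 2*5 = 16
y3 = s (x1 - x3) - y1 mod 23 = 16 * (5 - 16) - 19 = 12

2P = (16, 12)


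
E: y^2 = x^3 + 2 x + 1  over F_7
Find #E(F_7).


For each x in F_7, count y with y^2 = x^3 + 2 x + 1 mod 7:
  x = 0: RHS = 1, y in [1, 6]  -> 2 point(s)
  x = 1: RHS = 4, y in [2, 5]  -> 2 point(s)
Affine points: 4. Add the point at infinity: total = 5.

#E(F_7) = 5


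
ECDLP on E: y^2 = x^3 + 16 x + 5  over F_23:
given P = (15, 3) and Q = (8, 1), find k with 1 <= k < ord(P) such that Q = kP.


Enumerate multiples of P until we hit Q = (8, 1):
  1P = (15, 3)
  2P = (9, 21)
  3P = (8, 22)
  4P = (13, 8)
  5P = (7, 0)
  6P = (13, 15)
  7P = (8, 1)
Match found at i = 7.

k = 7


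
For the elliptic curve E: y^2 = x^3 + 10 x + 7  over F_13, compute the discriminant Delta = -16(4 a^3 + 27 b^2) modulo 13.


4 a^3 + 27 b^2 = 4*10^3 + 27*7^2 = 4000 + 1323 = 5323
Delta = -16 * (5323) = -85168
Delta mod 13 = 8

Delta = 8 (mod 13)


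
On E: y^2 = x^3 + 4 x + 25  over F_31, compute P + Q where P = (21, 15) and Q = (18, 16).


P != Q, so use the chord formula.
s = (y2 - y1) / (x2 - x1) = (1) / (28) mod 31 = 10
x3 = s^2 - x1 - x2 mod 31 = 10^2 - 21 - 18 = 30
y3 = s (x1 - x3) - y1 mod 31 = 10 * (21 - 30) - 15 = 19

P + Q = (30, 19)


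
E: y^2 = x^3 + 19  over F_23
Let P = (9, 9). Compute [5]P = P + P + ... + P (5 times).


k = 5 = 101_2 (binary, LSB first: 101)
Double-and-add from P = (9, 9):
  bit 0 = 1: acc = O + (9, 9) = (9, 9)
  bit 1 = 0: acc unchanged = (9, 9)
  bit 2 = 1: acc = (9, 9) + (9, 9) = (9, 14)

5P = (9, 14)


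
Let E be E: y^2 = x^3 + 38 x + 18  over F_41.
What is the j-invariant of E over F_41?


Delta = -16(4 a^3 + 27 b^2) mod 41 = 12
-1728 * (4 a)^3 = -1728 * (4*38)^3 mod 41 = 36
j = 36 * 12^(-1) mod 41 = 3

j = 3 (mod 41)


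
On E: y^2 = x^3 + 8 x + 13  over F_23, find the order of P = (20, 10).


Compute successive multiples of P until we hit O:
  1P = (20, 10)
  2P = (22, 21)
  3P = (17, 18)
  4P = (11, 12)
  5P = (0, 6)
  6P = (15, 14)
  7P = (19, 3)
  8P = (10, 14)
  ... (continuing to 27P)
  27P = O

ord(P) = 27


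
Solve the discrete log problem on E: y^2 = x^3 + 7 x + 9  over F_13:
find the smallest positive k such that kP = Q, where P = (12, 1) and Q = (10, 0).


Enumerate multiples of P until we hit Q = (10, 0):
  1P = (12, 1)
  2P = (1, 2)
  3P = (10, 0)
Match found at i = 3.

k = 3


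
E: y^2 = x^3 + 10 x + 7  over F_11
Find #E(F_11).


For each x in F_11, count y with y^2 = x^3 + 10 x + 7 mod 11:
  x = 3: RHS = 9, y in [3, 8]  -> 2 point(s)
  x = 4: RHS = 1, y in [1, 10]  -> 2 point(s)
  x = 8: RHS = 5, y in [4, 7]  -> 2 point(s)
  x = 9: RHS = 1, y in [1, 10]  -> 2 point(s)
Affine points: 8. Add the point at infinity: total = 9.

#E(F_11) = 9


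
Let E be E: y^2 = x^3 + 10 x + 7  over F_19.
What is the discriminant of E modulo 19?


4 a^3 + 27 b^2 = 4*10^3 + 27*7^2 = 4000 + 1323 = 5323
Delta = -16 * (5323) = -85168
Delta mod 19 = 9

Delta = 9 (mod 19)


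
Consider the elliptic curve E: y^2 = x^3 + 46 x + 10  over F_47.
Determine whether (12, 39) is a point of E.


Check whether y^2 = x^3 + 46 x + 10 (mod 47) for (x, y) = (12, 39).
LHS: y^2 = 39^2 mod 47 = 17
RHS: x^3 + 46 x + 10 = 12^3 + 46*12 + 10 mod 47 = 34
LHS != RHS

No, not on the curve


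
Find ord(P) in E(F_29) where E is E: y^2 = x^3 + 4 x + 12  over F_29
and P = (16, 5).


Compute successive multiples of P until we hit O:
  1P = (16, 5)
  2P = (13, 12)
  3P = (28, 23)
  4P = (9, 20)
  5P = (8, 11)
  6P = (11, 13)
  7P = (15, 5)
  8P = (27, 24)
  ... (continuing to 38P)
  38P = O

ord(P) = 38


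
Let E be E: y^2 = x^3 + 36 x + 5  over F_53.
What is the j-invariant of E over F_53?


Delta = -16(4 a^3 + 27 b^2) mod 53 = 48
-1728 * (4 a)^3 = -1728 * (4*36)^3 mod 53 = 39
j = 39 * 48^(-1) mod 53 = 24

j = 24 (mod 53)


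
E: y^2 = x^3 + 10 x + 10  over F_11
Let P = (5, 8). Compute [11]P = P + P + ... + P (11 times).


k = 11 = 1011_2 (binary, LSB first: 1101)
Double-and-add from P = (5, 8):
  bit 0 = 1: acc = O + (5, 8) = (5, 8)
  bit 1 = 1: acc = (5, 8) + (4, 9) = (3, 1)
  bit 2 = 0: acc unchanged = (3, 1)
  bit 3 = 1: acc = (3, 1) + (9, 2) = (3, 10)

11P = (3, 10)


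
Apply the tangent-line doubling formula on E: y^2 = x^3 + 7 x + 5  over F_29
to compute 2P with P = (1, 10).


Doubling: s = (3 x1^2 + a) / (2 y1)
s = (3*1^2 + 7) / (2*10) mod 29 = 15
x3 = s^2 - 2 x1 mod 29 = 15^2 - 2*1 = 20
y3 = s (x1 - x3) - y1 mod 29 = 15 * (1 - 20) - 10 = 24

2P = (20, 24)


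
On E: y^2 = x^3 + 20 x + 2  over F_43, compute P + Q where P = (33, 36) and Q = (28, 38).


P != Q, so use the chord formula.
s = (y2 - y1) / (x2 - x1) = (2) / (38) mod 43 = 34
x3 = s^2 - x1 - x2 mod 43 = 34^2 - 33 - 28 = 20
y3 = s (x1 - x3) - y1 mod 43 = 34 * (33 - 20) - 36 = 19

P + Q = (20, 19)


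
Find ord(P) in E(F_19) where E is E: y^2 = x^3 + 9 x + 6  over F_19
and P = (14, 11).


Compute successive multiples of P until we hit O:
  1P = (14, 11)
  2P = (15, 18)
  3P = (1, 4)
  4P = (8, 1)
  5P = (4, 12)
  6P = (5, 9)
  7P = (16, 16)
  8P = (0, 5)
  ... (continuing to 19P)
  19P = O

ord(P) = 19


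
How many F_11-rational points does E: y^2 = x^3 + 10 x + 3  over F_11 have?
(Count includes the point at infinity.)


For each x in F_11, count y with y^2 = x^3 + 10 x + 3 mod 11:
  x = 0: RHS = 3, y in [5, 6]  -> 2 point(s)
  x = 1: RHS = 3, y in [5, 6]  -> 2 point(s)
  x = 2: RHS = 9, y in [3, 8]  -> 2 point(s)
  x = 3: RHS = 5, y in [4, 7]  -> 2 point(s)
  x = 6: RHS = 4, y in [2, 9]  -> 2 point(s)
  x = 7: RHS = 9, y in [3, 8]  -> 2 point(s)
  x = 8: RHS = 1, y in [1, 10]  -> 2 point(s)
  x = 10: RHS = 3, y in [5, 6]  -> 2 point(s)
Affine points: 16. Add the point at infinity: total = 17.

#E(F_11) = 17


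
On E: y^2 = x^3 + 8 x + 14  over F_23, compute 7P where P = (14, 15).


k = 7 = 111_2 (binary, LSB first: 111)
Double-and-add from P = (14, 15):
  bit 0 = 1: acc = O + (14, 15) = (14, 15)
  bit 1 = 1: acc = (14, 15) + (4, 15) = (5, 8)
  bit 2 = 1: acc = (5, 8) + (10, 6) = (10, 17)

7P = (10, 17)


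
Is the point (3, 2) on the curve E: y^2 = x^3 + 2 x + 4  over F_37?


Check whether y^2 = x^3 + 2 x + 4 (mod 37) for (x, y) = (3, 2).
LHS: y^2 = 2^2 mod 37 = 4
RHS: x^3 + 2 x + 4 = 3^3 + 2*3 + 4 mod 37 = 0
LHS != RHS

No, not on the curve


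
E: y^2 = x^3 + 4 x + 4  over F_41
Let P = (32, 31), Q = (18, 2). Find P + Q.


P != Q, so use the chord formula.
s = (y2 - y1) / (x2 - x1) = (12) / (27) mod 41 = 5
x3 = s^2 - x1 - x2 mod 41 = 5^2 - 32 - 18 = 16
y3 = s (x1 - x3) - y1 mod 41 = 5 * (32 - 16) - 31 = 8

P + Q = (16, 8)


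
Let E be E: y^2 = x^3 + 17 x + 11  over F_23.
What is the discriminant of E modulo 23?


4 a^3 + 27 b^2 = 4*17^3 + 27*11^2 = 19652 + 3267 = 22919
Delta = -16 * (22919) = -366704
Delta mod 23 = 8

Delta = 8 (mod 23)


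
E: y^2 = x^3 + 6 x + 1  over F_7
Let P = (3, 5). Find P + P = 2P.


Doubling: s = (3 x1^2 + a) / (2 y1)
s = (3*3^2 + 6) / (2*5) mod 7 = 4
x3 = s^2 - 2 x1 mod 7 = 4^2 - 2*3 = 3
y3 = s (x1 - x3) - y1 mod 7 = 4 * (3 - 3) - 5 = 2

2P = (3, 2)


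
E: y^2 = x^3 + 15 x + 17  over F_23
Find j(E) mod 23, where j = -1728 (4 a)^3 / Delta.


Delta = -16(4 a^3 + 27 b^2) mod 23 = 12
-1728 * (4 a)^3 = -1728 * (4*15)^3 mod 23 = 2
j = 2 * 12^(-1) mod 23 = 4

j = 4 (mod 23)


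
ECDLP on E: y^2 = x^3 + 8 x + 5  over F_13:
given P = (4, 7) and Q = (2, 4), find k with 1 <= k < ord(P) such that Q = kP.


Enumerate multiples of P until we hit Q = (2, 4):
  1P = (4, 7)
  2P = (8, 3)
  3P = (2, 4)
Match found at i = 3.

k = 3


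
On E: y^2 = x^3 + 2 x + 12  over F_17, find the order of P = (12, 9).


Compute successive multiples of P until we hit O:
  1P = (12, 9)
  2P = (6, 11)
  3P = (1, 10)
  4P = (13, 5)
  5P = (8, 9)
  6P = (14, 8)
  7P = (4, 4)
  8P = (16, 14)
  ... (continuing to 18P)
  18P = O

ord(P) = 18


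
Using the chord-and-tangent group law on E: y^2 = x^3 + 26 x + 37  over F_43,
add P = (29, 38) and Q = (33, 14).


P != Q, so use the chord formula.
s = (y2 - y1) / (x2 - x1) = (19) / (4) mod 43 = 37
x3 = s^2 - x1 - x2 mod 43 = 37^2 - 29 - 33 = 17
y3 = s (x1 - x3) - y1 mod 43 = 37 * (29 - 17) - 38 = 19

P + Q = (17, 19)


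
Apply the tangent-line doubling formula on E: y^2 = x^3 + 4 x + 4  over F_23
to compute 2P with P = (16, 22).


Doubling: s = (3 x1^2 + a) / (2 y1)
s = (3*16^2 + 4) / (2*22) mod 23 = 5
x3 = s^2 - 2 x1 mod 23 = 5^2 - 2*16 = 16
y3 = s (x1 - x3) - y1 mod 23 = 5 * (16 - 16) - 22 = 1

2P = (16, 1)


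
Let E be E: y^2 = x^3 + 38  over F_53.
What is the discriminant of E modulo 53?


4 a^3 + 27 b^2 = 4*0^3 + 27*38^2 = 0 + 38988 = 38988
Delta = -16 * (38988) = -623808
Delta mod 53 = 2

Delta = 2 (mod 53)


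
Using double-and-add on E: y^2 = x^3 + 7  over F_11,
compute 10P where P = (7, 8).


k = 10 = 1010_2 (binary, LSB first: 0101)
Double-and-add from P = (7, 8):
  bit 0 = 0: acc unchanged = O
  bit 1 = 1: acc = O + (6, 6) = (6, 6)
  bit 2 = 0: acc unchanged = (6, 6)
  bit 3 = 1: acc = (6, 6) + (3, 1) = (6, 5)

10P = (6, 5)


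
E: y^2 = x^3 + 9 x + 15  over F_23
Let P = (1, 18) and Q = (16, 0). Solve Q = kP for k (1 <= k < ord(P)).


Enumerate multiples of P until we hit Q = (16, 0):
  1P = (1, 18)
  2P = (16, 0)
Match found at i = 2.

k = 2


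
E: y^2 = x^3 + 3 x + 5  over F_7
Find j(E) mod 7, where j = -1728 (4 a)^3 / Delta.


Delta = -16(4 a^3 + 27 b^2) mod 7 = 2
-1728 * (4 a)^3 = -1728 * (4*3)^3 mod 7 = 6
j = 6 * 2^(-1) mod 7 = 3

j = 3 (mod 7)


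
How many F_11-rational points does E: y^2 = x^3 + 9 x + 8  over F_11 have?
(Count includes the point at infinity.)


For each x in F_11, count y with y^2 = x^3 + 9 x + 8 mod 11:
  x = 2: RHS = 1, y in [1, 10]  -> 2 point(s)
  x = 4: RHS = 9, y in [3, 8]  -> 2 point(s)
  x = 6: RHS = 3, y in [5, 6]  -> 2 point(s)
  x = 8: RHS = 9, y in [3, 8]  -> 2 point(s)
  x = 9: RHS = 4, y in [2, 9]  -> 2 point(s)
  x = 10: RHS = 9, y in [3, 8]  -> 2 point(s)
Affine points: 12. Add the point at infinity: total = 13.

#E(F_11) = 13


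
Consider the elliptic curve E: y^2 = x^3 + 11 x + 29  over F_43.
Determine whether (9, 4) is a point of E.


Check whether y^2 = x^3 + 11 x + 29 (mod 43) for (x, y) = (9, 4).
LHS: y^2 = 4^2 mod 43 = 16
RHS: x^3 + 11 x + 29 = 9^3 + 11*9 + 29 mod 43 = 40
LHS != RHS

No, not on the curve


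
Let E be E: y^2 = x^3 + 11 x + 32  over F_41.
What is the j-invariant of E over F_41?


Delta = -16(4 a^3 + 27 b^2) mod 41 = 36
-1728 * (4 a)^3 = -1728 * (4*11)^3 mod 41 = 2
j = 2 * 36^(-1) mod 41 = 16

j = 16 (mod 41)


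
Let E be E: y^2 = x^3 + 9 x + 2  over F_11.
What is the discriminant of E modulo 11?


4 a^3 + 27 b^2 = 4*9^3 + 27*2^2 = 2916 + 108 = 3024
Delta = -16 * (3024) = -48384
Delta mod 11 = 5

Delta = 5 (mod 11)


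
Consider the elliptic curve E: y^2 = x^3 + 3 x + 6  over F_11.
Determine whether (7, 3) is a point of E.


Check whether y^2 = x^3 + 3 x + 6 (mod 11) for (x, y) = (7, 3).
LHS: y^2 = 3^2 mod 11 = 9
RHS: x^3 + 3 x + 6 = 7^3 + 3*7 + 6 mod 11 = 7
LHS != RHS

No, not on the curve


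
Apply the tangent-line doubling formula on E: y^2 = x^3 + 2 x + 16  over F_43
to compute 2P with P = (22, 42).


Doubling: s = (3 x1^2 + a) / (2 y1)
s = (3*22^2 + 2) / (2*42) mod 43 = 4
x3 = s^2 - 2 x1 mod 43 = 4^2 - 2*22 = 15
y3 = s (x1 - x3) - y1 mod 43 = 4 * (22 - 15) - 42 = 29

2P = (15, 29)


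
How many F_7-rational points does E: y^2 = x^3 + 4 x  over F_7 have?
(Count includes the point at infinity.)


For each x in F_7, count y with y^2 = x^3 + 4 x + 0 mod 7:
  x = 0: RHS = 0, y in [0]  -> 1 point(s)
  x = 2: RHS = 2, y in [3, 4]  -> 2 point(s)
  x = 3: RHS = 4, y in [2, 5]  -> 2 point(s)
  x = 6: RHS = 2, y in [3, 4]  -> 2 point(s)
Affine points: 7. Add the point at infinity: total = 8.

#E(F_7) = 8


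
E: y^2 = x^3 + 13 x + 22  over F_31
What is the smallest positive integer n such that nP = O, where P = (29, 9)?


Compute successive multiples of P until we hit O:
  1P = (29, 9)
  2P = (11, 16)
  3P = (10, 6)
  4P = (25, 21)
  5P = (17, 17)
  6P = (13, 1)
  7P = (28, 7)
  8P = (9, 0)
  ... (continuing to 16P)
  16P = O

ord(P) = 16


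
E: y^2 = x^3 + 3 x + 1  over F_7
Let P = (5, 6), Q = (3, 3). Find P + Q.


P != Q, so use the chord formula.
s = (y2 - y1) / (x2 - x1) = (4) / (5) mod 7 = 5
x3 = s^2 - x1 - x2 mod 7 = 5^2 - 5 - 3 = 3
y3 = s (x1 - x3) - y1 mod 7 = 5 * (5 - 3) - 6 = 4

P + Q = (3, 4)


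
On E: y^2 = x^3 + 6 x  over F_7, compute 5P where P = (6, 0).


k = 5 = 101_2 (binary, LSB first: 101)
Double-and-add from P = (6, 0):
  bit 0 = 1: acc = O + (6, 0) = (6, 0)
  bit 1 = 0: acc unchanged = (6, 0)
  bit 2 = 1: acc = (6, 0) + O = (6, 0)

5P = (6, 0)


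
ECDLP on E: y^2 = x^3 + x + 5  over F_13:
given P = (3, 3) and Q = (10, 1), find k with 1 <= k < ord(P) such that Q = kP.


Enumerate multiples of P until we hit Q = (10, 1):
  1P = (3, 3)
  2P = (10, 12)
  3P = (12, 4)
  4P = (7, 11)
  5P = (7, 2)
  6P = (12, 9)
  7P = (10, 1)
Match found at i = 7.

k = 7


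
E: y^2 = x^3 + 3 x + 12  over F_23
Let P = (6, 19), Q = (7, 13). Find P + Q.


P != Q, so use the chord formula.
s = (y2 - y1) / (x2 - x1) = (17) / (1) mod 23 = 17
x3 = s^2 - x1 - x2 mod 23 = 17^2 - 6 - 7 = 0
y3 = s (x1 - x3) - y1 mod 23 = 17 * (6 - 0) - 19 = 14

P + Q = (0, 14)


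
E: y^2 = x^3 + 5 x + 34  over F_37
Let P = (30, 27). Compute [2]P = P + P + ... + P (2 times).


k = 2 = 10_2 (binary, LSB first: 01)
Double-and-add from P = (30, 27):
  bit 0 = 0: acc unchanged = O
  bit 1 = 1: acc = O + (17, 0) = (17, 0)

2P = (17, 0)


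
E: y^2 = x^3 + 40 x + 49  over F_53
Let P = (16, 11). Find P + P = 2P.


Doubling: s = (3 x1^2 + a) / (2 y1)
s = (3*16^2 + 40) / (2*11) mod 53 = 3
x3 = s^2 - 2 x1 mod 53 = 3^2 - 2*16 = 30
y3 = s (x1 - x3) - y1 mod 53 = 3 * (16 - 30) - 11 = 0

2P = (30, 0)


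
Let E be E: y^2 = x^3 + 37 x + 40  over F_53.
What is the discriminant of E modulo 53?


4 a^3 + 27 b^2 = 4*37^3 + 27*40^2 = 202612 + 43200 = 245812
Delta = -16 * (245812) = -3932992
Delta mod 53 = 32

Delta = 32 (mod 53)


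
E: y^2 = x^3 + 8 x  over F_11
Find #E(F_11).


For each x in F_11, count y with y^2 = x^3 + 8 x + 0 mod 11:
  x = 0: RHS = 0, y in [0]  -> 1 point(s)
  x = 1: RHS = 9, y in [3, 8]  -> 2 point(s)
  x = 5: RHS = 0, y in [0]  -> 1 point(s)
  x = 6: RHS = 0, y in [0]  -> 1 point(s)
  x = 7: RHS = 3, y in [5, 6]  -> 2 point(s)
  x = 8: RHS = 4, y in [2, 9]  -> 2 point(s)
  x = 9: RHS = 9, y in [3, 8]  -> 2 point(s)
Affine points: 11. Add the point at infinity: total = 12.

#E(F_11) = 12


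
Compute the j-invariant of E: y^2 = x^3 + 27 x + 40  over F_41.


Delta = -16(4 a^3 + 27 b^2) mod 41 = 32
-1728 * (4 a)^3 = -1728 * (4*27)^3 mod 41 = 37
j = 37 * 32^(-1) mod 41 = 5

j = 5 (mod 41)


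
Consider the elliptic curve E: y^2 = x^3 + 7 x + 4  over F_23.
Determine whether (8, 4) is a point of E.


Check whether y^2 = x^3 + 7 x + 4 (mod 23) for (x, y) = (8, 4).
LHS: y^2 = 4^2 mod 23 = 16
RHS: x^3 + 7 x + 4 = 8^3 + 7*8 + 4 mod 23 = 20
LHS != RHS

No, not on the curve


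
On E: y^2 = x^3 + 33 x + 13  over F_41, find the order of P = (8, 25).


Compute successive multiples of P until we hit O:
  1P = (8, 25)
  2P = (35, 38)
  3P = (2, 28)
  4P = (21, 2)
  5P = (3, 4)
  6P = (5, 4)
  7P = (36, 25)
  8P = (38, 16)
  ... (continuing to 46P)
  46P = O

ord(P) = 46


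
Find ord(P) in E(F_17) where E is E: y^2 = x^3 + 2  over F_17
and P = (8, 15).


Compute successive multiples of P until we hit O:
  1P = (8, 15)
  2P = (10, 13)
  3P = (0, 11)
  4P = (5, 12)
  5P = (5, 5)
  6P = (0, 6)
  7P = (10, 4)
  8P = (8, 2)
  ... (continuing to 9P)
  9P = O

ord(P) = 9


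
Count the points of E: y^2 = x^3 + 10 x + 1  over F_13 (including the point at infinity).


For each x in F_13, count y with y^2 = x^3 + 10 x + 1 mod 13:
  x = 0: RHS = 1, y in [1, 12]  -> 2 point(s)
  x = 1: RHS = 12, y in [5, 8]  -> 2 point(s)
  x = 2: RHS = 3, y in [4, 9]  -> 2 point(s)
  x = 4: RHS = 1, y in [1, 12]  -> 2 point(s)
  x = 6: RHS = 4, y in [2, 11]  -> 2 point(s)
  x = 9: RHS = 1, y in [1, 12]  -> 2 point(s)
  x = 10: RHS = 9, y in [3, 10]  -> 2 point(s)
  x = 11: RHS = 12, y in [5, 8]  -> 2 point(s)
  x = 12: RHS = 3, y in [4, 9]  -> 2 point(s)
Affine points: 18. Add the point at infinity: total = 19.

#E(F_13) = 19


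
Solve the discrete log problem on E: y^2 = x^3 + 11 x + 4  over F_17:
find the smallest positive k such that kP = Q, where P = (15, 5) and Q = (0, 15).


Enumerate multiples of P until we hit Q = (0, 15):
  1P = (15, 5)
  2P = (3, 9)
  3P = (1, 13)
  4P = (10, 14)
  5P = (0, 2)
  6P = (0, 15)
Match found at i = 6.

k = 6


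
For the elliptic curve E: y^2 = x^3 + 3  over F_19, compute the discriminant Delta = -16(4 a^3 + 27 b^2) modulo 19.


4 a^3 + 27 b^2 = 4*0^3 + 27*3^2 = 0 + 243 = 243
Delta = -16 * (243) = -3888
Delta mod 19 = 7

Delta = 7 (mod 19)


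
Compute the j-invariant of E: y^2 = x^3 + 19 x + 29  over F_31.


Delta = -16(4 a^3 + 27 b^2) mod 31 = 23
-1728 * (4 a)^3 = -1728 * (4*19)^3 mod 31 = 4
j = 4 * 23^(-1) mod 31 = 15

j = 15 (mod 31)


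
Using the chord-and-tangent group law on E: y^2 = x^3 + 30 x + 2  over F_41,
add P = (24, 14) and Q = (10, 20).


P != Q, so use the chord formula.
s = (y2 - y1) / (x2 - x1) = (6) / (27) mod 41 = 23
x3 = s^2 - x1 - x2 mod 41 = 23^2 - 24 - 10 = 3
y3 = s (x1 - x3) - y1 mod 41 = 23 * (24 - 3) - 14 = 18

P + Q = (3, 18)


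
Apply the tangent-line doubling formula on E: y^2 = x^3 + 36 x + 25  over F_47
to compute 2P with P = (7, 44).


Doubling: s = (3 x1^2 + a) / (2 y1)
s = (3*7^2 + 36) / (2*44) mod 47 = 40
x3 = s^2 - 2 x1 mod 47 = 40^2 - 2*7 = 35
y3 = s (x1 - x3) - y1 mod 47 = 40 * (7 - 35) - 44 = 11

2P = (35, 11)


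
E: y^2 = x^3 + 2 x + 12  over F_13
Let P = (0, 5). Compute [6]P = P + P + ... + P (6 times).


k = 6 = 110_2 (binary, LSB first: 011)
Double-and-add from P = (0, 5):
  bit 0 = 0: acc unchanged = O
  bit 1 = 1: acc = O + (12, 3) = (12, 3)
  bit 2 = 1: acc = (12, 3) + (11, 0) = (12, 10)

6P = (12, 10)


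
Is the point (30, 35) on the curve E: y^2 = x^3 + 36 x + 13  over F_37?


Check whether y^2 = x^3 + 36 x + 13 (mod 37) for (x, y) = (30, 35).
LHS: y^2 = 35^2 mod 37 = 4
RHS: x^3 + 36 x + 13 = 30^3 + 36*30 + 13 mod 37 = 10
LHS != RHS

No, not on the curve


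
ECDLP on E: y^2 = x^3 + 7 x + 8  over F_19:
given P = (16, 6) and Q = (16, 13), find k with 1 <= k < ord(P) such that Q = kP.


Enumerate multiples of P until we hit Q = (16, 13):
  1P = (16, 6)
  2P = (4, 9)
  3P = (5, 15)
  4P = (15, 7)
  5P = (8, 5)
  6P = (6, 0)
  7P = (8, 14)
  8P = (15, 12)
  9P = (5, 4)
  10P = (4, 10)
  11P = (16, 13)
Match found at i = 11.

k = 11


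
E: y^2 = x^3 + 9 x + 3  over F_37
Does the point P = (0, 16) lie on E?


Check whether y^2 = x^3 + 9 x + 3 (mod 37) for (x, y) = (0, 16).
LHS: y^2 = 16^2 mod 37 = 34
RHS: x^3 + 9 x + 3 = 0^3 + 9*0 + 3 mod 37 = 3
LHS != RHS

No, not on the curve


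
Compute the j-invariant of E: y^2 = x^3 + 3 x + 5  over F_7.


Delta = -16(4 a^3 + 27 b^2) mod 7 = 2
-1728 * (4 a)^3 = -1728 * (4*3)^3 mod 7 = 6
j = 6 * 2^(-1) mod 7 = 3

j = 3 (mod 7)


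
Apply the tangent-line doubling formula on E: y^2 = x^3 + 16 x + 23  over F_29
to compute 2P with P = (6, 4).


Doubling: s = (3 x1^2 + a) / (2 y1)
s = (3*6^2 + 16) / (2*4) mod 29 = 1
x3 = s^2 - 2 x1 mod 29 = 1^2 - 2*6 = 18
y3 = s (x1 - x3) - y1 mod 29 = 1 * (6 - 18) - 4 = 13

2P = (18, 13)


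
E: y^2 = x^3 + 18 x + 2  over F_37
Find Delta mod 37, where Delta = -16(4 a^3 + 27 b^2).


4 a^3 + 27 b^2 = 4*18^3 + 27*2^2 = 23328 + 108 = 23436
Delta = -16 * (23436) = -374976
Delta mod 37 = 19

Delta = 19 (mod 37)


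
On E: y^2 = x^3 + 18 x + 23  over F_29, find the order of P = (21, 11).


Compute successive multiples of P until we hit O:
  1P = (21, 11)
  2P = (17, 14)
  3P = (26, 0)
  4P = (17, 15)
  5P = (21, 18)
  6P = O

ord(P) = 6


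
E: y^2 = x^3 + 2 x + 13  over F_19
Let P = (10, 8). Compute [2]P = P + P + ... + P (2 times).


k = 2 = 10_2 (binary, LSB first: 01)
Double-and-add from P = (10, 8):
  bit 0 = 0: acc unchanged = O
  bit 1 = 1: acc = O + (10, 11) = (10, 11)

2P = (10, 11)


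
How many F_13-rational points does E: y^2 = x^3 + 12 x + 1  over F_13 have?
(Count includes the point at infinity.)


For each x in F_13, count y with y^2 = x^3 + 12 x + 1 mod 13:
  x = 0: RHS = 1, y in [1, 12]  -> 2 point(s)
  x = 1: RHS = 1, y in [1, 12]  -> 2 point(s)
  x = 3: RHS = 12, y in [5, 8]  -> 2 point(s)
  x = 4: RHS = 9, y in [3, 10]  -> 2 point(s)
  x = 5: RHS = 4, y in [2, 11]  -> 2 point(s)
  x = 6: RHS = 3, y in [4, 9]  -> 2 point(s)
  x = 7: RHS = 12, y in [5, 8]  -> 2 point(s)
  x = 10: RHS = 3, y in [4, 9]  -> 2 point(s)
  x = 12: RHS = 1, y in [1, 12]  -> 2 point(s)
Affine points: 18. Add the point at infinity: total = 19.

#E(F_13) = 19


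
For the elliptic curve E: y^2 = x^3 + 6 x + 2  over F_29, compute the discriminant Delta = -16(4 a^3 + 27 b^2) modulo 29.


4 a^3 + 27 b^2 = 4*6^3 + 27*2^2 = 864 + 108 = 972
Delta = -16 * (972) = -15552
Delta mod 29 = 21

Delta = 21 (mod 29)


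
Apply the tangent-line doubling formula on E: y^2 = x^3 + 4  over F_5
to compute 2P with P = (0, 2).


Doubling: s = (3 x1^2 + a) / (2 y1)
s = (3*0^2 + 0) / (2*2) mod 5 = 0
x3 = s^2 - 2 x1 mod 5 = 0^2 - 2*0 = 0
y3 = s (x1 - x3) - y1 mod 5 = 0 * (0 - 0) - 2 = 3

2P = (0, 3)


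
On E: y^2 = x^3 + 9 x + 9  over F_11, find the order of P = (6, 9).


Compute successive multiples of P until we hit O:
  1P = (6, 9)
  2P = (0, 8)
  3P = (9, 7)
  4P = (5, 5)
  5P = (5, 6)
  6P = (9, 4)
  7P = (0, 3)
  8P = (6, 2)
  ... (continuing to 9P)
  9P = O

ord(P) = 9


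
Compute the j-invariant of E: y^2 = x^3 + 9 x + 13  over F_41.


Delta = -16(4 a^3 + 27 b^2) mod 41 = 15
-1728 * (4 a)^3 = -1728 * (4*9)^3 mod 41 = 12
j = 12 * 15^(-1) mod 41 = 9

j = 9 (mod 41)


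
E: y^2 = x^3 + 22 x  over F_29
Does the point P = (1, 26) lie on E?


Check whether y^2 = x^3 + 22 x + 0 (mod 29) for (x, y) = (1, 26).
LHS: y^2 = 26^2 mod 29 = 9
RHS: x^3 + 22 x + 0 = 1^3 + 22*1 + 0 mod 29 = 23
LHS != RHS

No, not on the curve


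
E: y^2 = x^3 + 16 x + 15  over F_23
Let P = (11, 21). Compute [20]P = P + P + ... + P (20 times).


k = 20 = 10100_2 (binary, LSB first: 00101)
Double-and-add from P = (11, 21):
  bit 0 = 0: acc unchanged = O
  bit 1 = 0: acc unchanged = O
  bit 2 = 1: acc = O + (19, 5) = (19, 5)
  bit 3 = 0: acc unchanged = (19, 5)
  bit 4 = 1: acc = (19, 5) + (20, 3) = (11, 2)

20P = (11, 2)


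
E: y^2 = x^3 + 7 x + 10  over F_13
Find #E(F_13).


For each x in F_13, count y with y^2 = x^3 + 7 x + 10 mod 13:
  x = 0: RHS = 10, y in [6, 7]  -> 2 point(s)
  x = 5: RHS = 1, y in [1, 12]  -> 2 point(s)
  x = 7: RHS = 12, y in [5, 8]  -> 2 point(s)
  x = 9: RHS = 9, y in [3, 10]  -> 2 point(s)
  x = 10: RHS = 1, y in [1, 12]  -> 2 point(s)
  x = 11: RHS = 1, y in [1, 12]  -> 2 point(s)
Affine points: 12. Add the point at infinity: total = 13.

#E(F_13) = 13


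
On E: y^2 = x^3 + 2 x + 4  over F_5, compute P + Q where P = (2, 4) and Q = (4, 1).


P != Q, so use the chord formula.
s = (y2 - y1) / (x2 - x1) = (2) / (2) mod 5 = 1
x3 = s^2 - x1 - x2 mod 5 = 1^2 - 2 - 4 = 0
y3 = s (x1 - x3) - y1 mod 5 = 1 * (2 - 0) - 4 = 3

P + Q = (0, 3)


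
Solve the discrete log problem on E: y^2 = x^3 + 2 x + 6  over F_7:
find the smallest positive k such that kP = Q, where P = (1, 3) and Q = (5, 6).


Enumerate multiples of P until we hit Q = (5, 6):
  1P = (1, 3)
  2P = (2, 2)
  3P = (5, 1)
  4P = (3, 5)
  5P = (4, 1)
  6P = (4, 6)
  7P = (3, 2)
  8P = (5, 6)
Match found at i = 8.

k = 8


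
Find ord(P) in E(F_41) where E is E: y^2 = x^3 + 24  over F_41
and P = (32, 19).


Compute successive multiples of P until we hit O:
  1P = (32, 19)
  2P = (19, 35)
  3P = (33, 39)
  4P = (7, 30)
  5P = (10, 32)
  6P = (24, 21)
  7P = (3, 25)
  8P = (37, 40)
  ... (continuing to 21P)
  21P = O

ord(P) = 21


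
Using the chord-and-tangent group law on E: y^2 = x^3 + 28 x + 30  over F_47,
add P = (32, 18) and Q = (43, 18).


P != Q, so use the chord formula.
s = (y2 - y1) / (x2 - x1) = (0) / (11) mod 47 = 0
x3 = s^2 - x1 - x2 mod 47 = 0^2 - 32 - 43 = 19
y3 = s (x1 - x3) - y1 mod 47 = 0 * (32 - 19) - 18 = 29

P + Q = (19, 29)


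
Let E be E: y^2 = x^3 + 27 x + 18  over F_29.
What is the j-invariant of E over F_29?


Delta = -16(4 a^3 + 27 b^2) mod 29 = 5
-1728 * (4 a)^3 = -1728 * (4*27)^3 mod 29 = 4
j = 4 * 5^(-1) mod 29 = 24

j = 24 (mod 29)


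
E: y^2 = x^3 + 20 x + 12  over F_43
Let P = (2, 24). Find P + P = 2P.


Doubling: s = (3 x1^2 + a) / (2 y1)
s = (3*2^2 + 20) / (2*24) mod 43 = 15
x3 = s^2 - 2 x1 mod 43 = 15^2 - 2*2 = 6
y3 = s (x1 - x3) - y1 mod 43 = 15 * (2 - 6) - 24 = 2

2P = (6, 2)


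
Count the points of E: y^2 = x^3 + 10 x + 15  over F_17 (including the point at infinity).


For each x in F_17, count y with y^2 = x^3 + 10 x + 15 mod 17:
  x = 0: RHS = 15, y in [7, 10]  -> 2 point(s)
  x = 1: RHS = 9, y in [3, 14]  -> 2 point(s)
  x = 2: RHS = 9, y in [3, 14]  -> 2 point(s)
  x = 3: RHS = 4, y in [2, 15]  -> 2 point(s)
  x = 4: RHS = 0, y in [0]  -> 1 point(s)
  x = 6: RHS = 2, y in [6, 11]  -> 2 point(s)
  x = 9: RHS = 1, y in [1, 16]  -> 2 point(s)
  x = 13: RHS = 13, y in [8, 9]  -> 2 point(s)
  x = 14: RHS = 9, y in [3, 14]  -> 2 point(s)
  x = 15: RHS = 4, y in [2, 15]  -> 2 point(s)
  x = 16: RHS = 4, y in [2, 15]  -> 2 point(s)
Affine points: 21. Add the point at infinity: total = 22.

#E(F_17) = 22


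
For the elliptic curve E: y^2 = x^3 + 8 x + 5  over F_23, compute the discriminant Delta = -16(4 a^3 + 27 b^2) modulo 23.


4 a^3 + 27 b^2 = 4*8^3 + 27*5^2 = 2048 + 675 = 2723
Delta = -16 * (2723) = -43568
Delta mod 23 = 17

Delta = 17 (mod 23)


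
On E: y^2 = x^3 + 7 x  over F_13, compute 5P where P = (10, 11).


k = 5 = 101_2 (binary, LSB first: 101)
Double-and-add from P = (10, 11):
  bit 0 = 1: acc = O + (10, 11) = (10, 11)
  bit 1 = 0: acc unchanged = (10, 11)
  bit 2 = 1: acc = (10, 11) + (10, 11) = (10, 2)

5P = (10, 2)


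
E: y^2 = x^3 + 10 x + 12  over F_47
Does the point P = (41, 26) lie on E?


Check whether y^2 = x^3 + 10 x + 12 (mod 47) for (x, y) = (41, 26).
LHS: y^2 = 26^2 mod 47 = 18
RHS: x^3 + 10 x + 12 = 41^3 + 10*41 + 12 mod 47 = 18
LHS = RHS

Yes, on the curve


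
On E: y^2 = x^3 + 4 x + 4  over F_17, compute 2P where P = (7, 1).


Doubling: s = (3 x1^2 + a) / (2 y1)
s = (3*7^2 + 4) / (2*1) mod 17 = 16
x3 = s^2 - 2 x1 mod 17 = 16^2 - 2*7 = 4
y3 = s (x1 - x3) - y1 mod 17 = 16 * (7 - 4) - 1 = 13

2P = (4, 13)


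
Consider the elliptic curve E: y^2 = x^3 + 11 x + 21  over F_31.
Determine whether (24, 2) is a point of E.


Check whether y^2 = x^3 + 11 x + 21 (mod 31) for (x, y) = (24, 2).
LHS: y^2 = 2^2 mod 31 = 4
RHS: x^3 + 11 x + 21 = 24^3 + 11*24 + 21 mod 31 = 4
LHS = RHS

Yes, on the curve


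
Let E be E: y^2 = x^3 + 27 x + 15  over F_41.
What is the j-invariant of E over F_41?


Delta = -16(4 a^3 + 27 b^2) mod 41 = 24
-1728 * (4 a)^3 = -1728 * (4*27)^3 mod 41 = 37
j = 37 * 24^(-1) mod 41 = 34

j = 34 (mod 41)


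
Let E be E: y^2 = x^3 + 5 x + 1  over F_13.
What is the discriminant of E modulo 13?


4 a^3 + 27 b^2 = 4*5^3 + 27*1^2 = 500 + 27 = 527
Delta = -16 * (527) = -8432
Delta mod 13 = 5

Delta = 5 (mod 13)


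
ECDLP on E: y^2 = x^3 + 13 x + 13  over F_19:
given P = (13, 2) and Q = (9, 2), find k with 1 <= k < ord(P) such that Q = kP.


Enumerate multiples of P until we hit Q = (9, 2):
  1P = (13, 2)
  2P = (2, 3)
  3P = (15, 12)
  4P = (16, 2)
  5P = (9, 17)
  6P = (17, 13)
  7P = (12, 15)
  8P = (11, 10)
  9P = (11, 9)
  10P = (12, 4)
  11P = (17, 6)
  12P = (9, 2)
Match found at i = 12.

k = 12


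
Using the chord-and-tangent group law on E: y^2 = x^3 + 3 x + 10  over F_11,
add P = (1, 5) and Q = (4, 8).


P != Q, so use the chord formula.
s = (y2 - y1) / (x2 - x1) = (3) / (3) mod 11 = 1
x3 = s^2 - x1 - x2 mod 11 = 1^2 - 1 - 4 = 7
y3 = s (x1 - x3) - y1 mod 11 = 1 * (1 - 7) - 5 = 0

P + Q = (7, 0)


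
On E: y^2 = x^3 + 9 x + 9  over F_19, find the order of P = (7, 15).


Compute successive multiples of P until we hit O:
  1P = (7, 15)
  2P = (10, 15)
  3P = (2, 4)
  4P = (8, 17)
  5P = (8, 2)
  6P = (2, 15)
  7P = (10, 4)
  8P = (7, 4)
  ... (continuing to 9P)
  9P = O

ord(P) = 9


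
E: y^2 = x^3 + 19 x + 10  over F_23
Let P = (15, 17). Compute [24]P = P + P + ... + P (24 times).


k = 24 = 11000_2 (binary, LSB first: 00011)
Double-and-add from P = (15, 17):
  bit 0 = 0: acc unchanged = O
  bit 1 = 0: acc unchanged = O
  bit 2 = 0: acc unchanged = O
  bit 3 = 1: acc = O + (7, 7) = (7, 7)
  bit 4 = 1: acc = (7, 7) + (13, 4) = (9, 17)

24P = (9, 17)
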